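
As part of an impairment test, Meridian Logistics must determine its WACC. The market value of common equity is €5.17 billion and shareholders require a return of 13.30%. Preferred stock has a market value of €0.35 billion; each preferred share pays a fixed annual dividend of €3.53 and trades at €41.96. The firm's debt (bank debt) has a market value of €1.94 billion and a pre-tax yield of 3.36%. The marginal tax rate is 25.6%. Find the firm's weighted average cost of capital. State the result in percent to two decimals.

10.26%

Cost of preferred: Rp = 3.53 / 41.96 = 8.4128%.
Total capital V = 5.17 + 0.35 + 1.94 = 7.46.
Equity: weight = 5.17/7.46 = 0.6930; cost = 13.3%.
Preferred: weight = 0.35/7.46 = 0.0469; cost = 8.4128%.
Bank debt: weight = 1.94/7.46 = 0.2601; after-tax cost = 3.36% × (1 − 25.6%) = 2.4998%.
WACC = 0.6930 × 13.3000% + 0.0469 × 8.4128% + 0.2601 × 2.4998% = 10.2621%.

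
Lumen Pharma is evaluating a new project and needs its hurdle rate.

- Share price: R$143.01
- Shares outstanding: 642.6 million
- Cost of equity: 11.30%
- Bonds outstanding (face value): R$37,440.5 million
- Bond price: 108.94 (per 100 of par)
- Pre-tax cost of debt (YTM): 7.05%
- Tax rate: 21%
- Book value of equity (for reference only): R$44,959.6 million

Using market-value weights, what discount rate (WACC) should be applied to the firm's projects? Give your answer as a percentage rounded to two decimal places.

9.54%

Market value of equity E = 143.01 × 642.6m = 91898.226m. Market value of debt D = 37440.5m × 108.94/100 = 40787.6807m.
Total capital V = 91898.226 + 40787.6807 = 132685.9067.
Equity: weight = 91898.226/132685.9067 = 0.6926; cost = 11.3%.
Bonds outstanding: weight = 40787.6807/132685.9067 = 0.3074; after-tax cost = 7.05% × (1 − 21%) = 5.5695%.
WACC = 0.6926 × 11.3000% + 0.3074 × 5.5695% = 9.5384%.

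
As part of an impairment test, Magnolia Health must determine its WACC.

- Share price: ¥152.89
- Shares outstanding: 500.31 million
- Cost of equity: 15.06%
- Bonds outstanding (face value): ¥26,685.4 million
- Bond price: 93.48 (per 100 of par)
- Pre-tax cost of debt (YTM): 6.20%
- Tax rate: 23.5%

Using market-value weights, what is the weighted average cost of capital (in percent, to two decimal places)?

Market value of equity E = 152.89 × 500.31m = 76492.3959m. Market value of debt D = 26685.4m × 93.48/100 = 24945.51192m.
Total capital V = 76492.3959 + 24945.51192 = 101437.90782.
Equity: weight = 76492.3959/101437.90782 = 0.7541; cost = 15.06%.
Bonds outstanding: weight = 24945.51192/101437.90782 = 0.2459; after-tax cost = 6.2% × (1 − 23.5%) = 4.7430%.
WACC = 0.7541 × 15.0600% + 0.2459 × 4.7430% = 12.5229%.

12.52%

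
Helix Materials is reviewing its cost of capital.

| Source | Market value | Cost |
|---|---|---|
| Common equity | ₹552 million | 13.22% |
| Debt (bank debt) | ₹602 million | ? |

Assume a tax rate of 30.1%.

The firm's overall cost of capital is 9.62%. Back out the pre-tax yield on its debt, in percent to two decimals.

9.04%

Total capital V = 552 + 602 = 1154.
Equity weight = 552/1154 = 0.4783.
Bank debt weight = 602/1154 = 0.5217.
Equity contribution = 0.4783 × 13.22% = 6.3236%.
Remaining for debt = 9.62% − 6.3236% = 3.2964%.
Rd × (1 − 30.1%) × 0.5217 = 3.2964%  ⇒  Rd = 9.0401%.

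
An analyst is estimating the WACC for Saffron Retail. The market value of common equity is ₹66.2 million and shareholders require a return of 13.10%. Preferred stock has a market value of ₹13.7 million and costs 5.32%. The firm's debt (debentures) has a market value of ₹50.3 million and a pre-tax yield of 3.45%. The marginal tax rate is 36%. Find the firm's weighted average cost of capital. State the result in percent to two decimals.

8.07%

Total capital V = 66.2 + 13.7 + 50.3 = 130.2.
Equity: weight = 66.2/130.2 = 0.5084; cost = 13.1%.
Preferred: weight = 13.7/130.2 = 0.1052; cost = 5.32%.
Debentures: weight = 50.3/130.2 = 0.3863; after-tax cost = 3.45% × (1 − 36%) = 2.2080%.
WACC = 0.5084 × 13.1000% + 0.1052 × 5.3200% + 0.3863 × 2.2080% = 8.0735%.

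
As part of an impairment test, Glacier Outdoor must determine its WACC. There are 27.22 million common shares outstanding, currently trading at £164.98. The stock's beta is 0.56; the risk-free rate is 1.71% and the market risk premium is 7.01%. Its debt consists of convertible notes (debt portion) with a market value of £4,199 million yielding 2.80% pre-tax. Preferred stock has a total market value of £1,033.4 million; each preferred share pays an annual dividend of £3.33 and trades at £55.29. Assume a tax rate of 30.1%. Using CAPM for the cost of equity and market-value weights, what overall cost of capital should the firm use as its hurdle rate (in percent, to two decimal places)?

4.09%

Cost of equity via CAPM: Re = 1.71% + 0.56 × 7.01% = 5.6356%.
Cost of preferred: Rp = 3.33 / 55.29 = 6.0228%.
Market value of equity E = 164.98 × 27.22m = 4490.7556m.
Total capital V = 4490.7556 + 1033.4 + 4199 = 9723.1556.
Equity: weight = 4490.7556/9723.1556 = 0.4619; cost = 5.6356%.
Preferred: weight = 1033.4/9723.1556 = 0.1063; cost = 6.0228%.
Convertible notes (debt portion): weight = 4199/9723.1556 = 0.4319; after-tax cost = 2.8% × (1 − 30.1%) = 1.9572%.
WACC = 0.4619 × 5.6356% + 0.1063 × 6.0228% + 0.4319 × 1.9572% = 4.0882%.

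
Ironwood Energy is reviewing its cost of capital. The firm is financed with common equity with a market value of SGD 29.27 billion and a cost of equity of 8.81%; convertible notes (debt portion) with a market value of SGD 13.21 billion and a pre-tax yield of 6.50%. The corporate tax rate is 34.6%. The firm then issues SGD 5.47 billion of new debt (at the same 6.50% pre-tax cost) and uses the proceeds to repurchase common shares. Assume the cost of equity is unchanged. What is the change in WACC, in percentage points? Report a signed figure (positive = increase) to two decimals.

-0.59 pp

Current WACC:
Total capital V = 29.27 + 13.21 = 42.48.
Equity: weight = 29.27/42.48 = 0.6890; cost = 8.81%.
Convertible notes (debt portion): weight = 13.21/42.48 = 0.3110; after-tax cost = 6.5% × (1 − 34.6%) = 4.2510%.
WACC = 0.6890 × 8.8100% + 0.3110 × 4.2510% = 7.3923%.
After the change:
Total capital V = 23.8 + 18.68 = 42.48.
Equity: weight = 23.8/42.48 = 0.5603; cost = 8.81%.
Convertible notes (debt portion): weight = 18.68/42.48 = 0.4397; after-tax cost = 6.5% × (1 − 34.6%) = 4.2510%.
WACC = 0.5603 × 8.8100% + 0.4397 × 4.2510% = 6.8052%.
Change in WACC = 6.8052% − 7.3923% = -0.5870 pp.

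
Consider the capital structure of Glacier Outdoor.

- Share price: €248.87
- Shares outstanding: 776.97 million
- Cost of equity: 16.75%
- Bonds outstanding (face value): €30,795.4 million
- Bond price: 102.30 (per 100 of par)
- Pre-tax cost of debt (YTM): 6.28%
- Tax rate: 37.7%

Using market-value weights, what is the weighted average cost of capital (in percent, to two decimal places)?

14.95%

Market value of equity E = 248.87 × 776.97m = 193364.5239m. Market value of debt D = 30795.4m × 102.3/100 = 31503.6942m.
Total capital V = 193364.5239 + 31503.6942 = 224868.2181.
Equity: weight = 193364.5239/224868.2181 = 0.8599; cost = 16.75%.
Bonds outstanding: weight = 31503.6942/224868.2181 = 0.1401; after-tax cost = 6.28% × (1 − 37.7%) = 3.9124%.
WACC = 0.8599 × 16.7500% + 0.1401 × 3.9124% = 14.9515%.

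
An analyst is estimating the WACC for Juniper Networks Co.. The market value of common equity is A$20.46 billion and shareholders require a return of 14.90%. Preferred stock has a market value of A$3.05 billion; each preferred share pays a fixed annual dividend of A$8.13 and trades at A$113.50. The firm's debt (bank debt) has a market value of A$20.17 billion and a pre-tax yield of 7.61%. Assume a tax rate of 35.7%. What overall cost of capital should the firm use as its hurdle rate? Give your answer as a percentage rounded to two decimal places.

Cost of preferred: Rp = 8.13 / 113.5 = 7.1630%.
Total capital V = 20.46 + 3.05 + 20.17 = 43.68.
Equity: weight = 20.46/43.68 = 0.4684; cost = 14.9%.
Preferred: weight = 3.05/43.68 = 0.0698; cost = 7.163%.
Bank debt: weight = 20.17/43.68 = 0.4618; after-tax cost = 7.61% × (1 − 35.7%) = 4.8932%.
WACC = 0.4684 × 14.9000% + 0.0698 × 7.1630% + 0.4618 × 4.8932% = 9.7390%.

9.74%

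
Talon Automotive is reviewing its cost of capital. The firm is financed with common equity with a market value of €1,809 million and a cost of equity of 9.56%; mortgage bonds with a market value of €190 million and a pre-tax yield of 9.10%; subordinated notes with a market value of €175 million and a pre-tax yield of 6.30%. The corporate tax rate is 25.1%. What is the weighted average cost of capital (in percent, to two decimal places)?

8.93%

Total capital V = 1809 + 190 + 175 = 2174.
Equity: weight = 1809/2174 = 0.8321; cost = 9.56%.
Mortgage bonds: weight = 190/2174 = 0.0874; after-tax cost = 9.1% × (1 − 25.1%) = 6.8159%.
Subordinated notes: weight = 175/2174 = 0.0805; after-tax cost = 6.3% × (1 − 25.1%) = 4.7187%.
WACC = 0.8321 × 9.5600% + 0.0874 × 6.8159% + 0.0805 × 4.7187% = 8.9305%.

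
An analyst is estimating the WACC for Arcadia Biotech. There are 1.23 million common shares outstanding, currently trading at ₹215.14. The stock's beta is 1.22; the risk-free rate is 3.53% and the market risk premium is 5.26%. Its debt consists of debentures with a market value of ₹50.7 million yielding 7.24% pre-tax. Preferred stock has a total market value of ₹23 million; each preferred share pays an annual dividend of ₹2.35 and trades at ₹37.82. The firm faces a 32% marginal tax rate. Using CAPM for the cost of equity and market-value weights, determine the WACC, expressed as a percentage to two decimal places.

8.94%

Cost of equity via CAPM: Re = 3.53% + 1.22 × 5.26% = 9.9472%.
Cost of preferred: Rp = 2.35 / 37.82 = 6.2136%.
Market value of equity E = 215.14 × 1.23m = 264.6222m.
Total capital V = 264.6222 + 23 + 50.7 = 338.3222.
Equity: weight = 264.6222/338.3222 = 0.7822; cost = 9.9472%.
Preferred: weight = 23/338.3222 = 0.0680; cost = 6.2136%.
Debentures: weight = 50.7/338.3222 = 0.1499; after-tax cost = 7.24% × (1 − 32%) = 4.9232%.
WACC = 0.7822 × 9.9472% + 0.0680 × 6.2136% + 0.1499 × 4.9232% = 8.9405%.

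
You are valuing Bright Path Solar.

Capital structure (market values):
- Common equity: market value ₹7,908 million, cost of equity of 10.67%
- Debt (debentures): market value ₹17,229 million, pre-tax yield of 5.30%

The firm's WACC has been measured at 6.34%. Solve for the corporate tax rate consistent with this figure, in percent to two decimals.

Total capital V = 7908 + 17229 = 25137.
Equity weight = 7908/25137 = 0.3146.
Debentures weight = 17229/25137 = 0.6854.
Equity contribution = 0.3146 × 10.67% = 3.3567%.
Debt contribution must be 6.34% − 3.3567% = 2.9833%.
0.6854 × 5.3% × (1 − T) = 2.9833%  ⇒  (1 − T) = 0.8212.
T = 17.8763%.

17.88%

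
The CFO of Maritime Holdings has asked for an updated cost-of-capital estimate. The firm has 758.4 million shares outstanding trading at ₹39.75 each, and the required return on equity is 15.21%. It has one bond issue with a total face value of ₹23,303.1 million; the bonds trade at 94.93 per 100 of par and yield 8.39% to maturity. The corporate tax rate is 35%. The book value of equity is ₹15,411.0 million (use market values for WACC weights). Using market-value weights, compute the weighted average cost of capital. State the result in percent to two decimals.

11.08%

Market value of equity E = 39.75 × 758.4m = 30146.4m. Market value of debt D = 23303.1m × 94.93/100 = 22121.63283m.
Total capital V = 30146.4 + 22121.63283 = 52268.03283.
Equity: weight = 30146.4/52268.03283 = 0.5768; cost = 15.21%.
Bonds outstanding: weight = 22121.63283/52268.03283 = 0.4232; after-tax cost = 8.39% × (1 − 35%) = 5.4535%.
WACC = 0.5768 × 15.2100% + 0.4232 × 5.4535% = 11.0807%.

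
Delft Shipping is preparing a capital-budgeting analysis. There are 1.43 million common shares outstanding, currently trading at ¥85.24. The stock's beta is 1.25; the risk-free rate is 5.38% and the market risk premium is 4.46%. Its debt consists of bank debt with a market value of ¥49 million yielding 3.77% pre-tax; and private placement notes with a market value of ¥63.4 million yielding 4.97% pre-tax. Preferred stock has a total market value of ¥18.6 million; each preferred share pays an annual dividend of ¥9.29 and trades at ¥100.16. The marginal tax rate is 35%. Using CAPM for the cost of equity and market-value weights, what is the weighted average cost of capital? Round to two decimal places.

Cost of equity via CAPM: Re = 5.38% + 1.25 × 4.46% = 10.9550%.
Cost of preferred: Rp = 9.29 / 100.16 = 9.2752%.
Market value of equity E = 85.24 × 1.43m = 121.8932m.
Total capital V = 121.8932 + 18.6 + 49 + 63.4 = 252.8932.
Equity: weight = 121.8932/252.8932 = 0.4820; cost = 10.955%.
Preferred: weight = 18.6/252.8932 = 0.0735; cost = 9.2752%.
Bank debt: weight = 49/252.8932 = 0.1938; after-tax cost = 3.77% × (1 − 35%) = 2.4505%.
Private placement notes: weight = 63.4/252.8932 = 0.2507; after-tax cost = 4.97% × (1 − 35%) = 3.2305%.
WACC = 0.4820 × 10.9550% + 0.0735 × 9.2752% + 0.1938 × 2.4505% + 0.2507 × 3.2305% = 7.2471%.

7.25%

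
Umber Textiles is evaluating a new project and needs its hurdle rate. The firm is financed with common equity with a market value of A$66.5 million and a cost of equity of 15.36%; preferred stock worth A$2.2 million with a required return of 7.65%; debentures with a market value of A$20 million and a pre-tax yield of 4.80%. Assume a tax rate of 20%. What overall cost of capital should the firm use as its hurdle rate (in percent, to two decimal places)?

Total capital V = 66.5 + 2.2 + 20 = 88.7.
Equity: weight = 66.5/88.7 = 0.7497; cost = 15.36%.
Preferred: weight = 2.2/88.7 = 0.0248; cost = 7.65%.
Debentures: weight = 20/88.7 = 0.2255; after-tax cost = 4.8% × (1 − 20%) = 3.8400%.
WACC = 0.7497 × 15.3600% + 0.0248 × 7.6500% + 0.2255 × 3.8400% = 12.5713%.

12.57%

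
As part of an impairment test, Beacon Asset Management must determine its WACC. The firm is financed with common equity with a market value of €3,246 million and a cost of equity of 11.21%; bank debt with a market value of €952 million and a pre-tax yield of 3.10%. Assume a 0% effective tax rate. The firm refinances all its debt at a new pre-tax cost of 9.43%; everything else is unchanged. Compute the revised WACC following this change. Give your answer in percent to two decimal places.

After the change:
Total capital V = 3246 + 952 = 4198.
Equity: weight = 3246/4198 = 0.7732; cost = 11.21%.
Bank debt: weight = 952/4198 = 0.2268; after-tax cost = 9.43% × (1 − 0%) = 9.4300%.
WACC = 0.7732 × 11.2100% + 0.2268 × 9.4300% = 10.8063%.

10.81%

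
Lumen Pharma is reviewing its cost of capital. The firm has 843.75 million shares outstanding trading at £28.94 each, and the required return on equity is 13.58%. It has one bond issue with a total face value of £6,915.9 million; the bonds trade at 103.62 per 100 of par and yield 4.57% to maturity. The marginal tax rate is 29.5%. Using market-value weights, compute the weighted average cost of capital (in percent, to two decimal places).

Market value of equity E = 28.94 × 843.75m = 24418.125m. Market value of debt D = 6915.9m × 103.62/100 = 7166.25558m.
Total capital V = 24418.125 + 7166.25558 = 31584.38058.
Equity: weight = 24418.125/31584.38058 = 0.7731; cost = 13.58%.
Bonds outstanding: weight = 7166.25558/31584.38058 = 0.2269; after-tax cost = 4.57% × (1 − 29.5%) = 3.2219%.
WACC = 0.7731 × 13.5800% + 0.2269 × 3.2219% = 11.2298%.

11.23%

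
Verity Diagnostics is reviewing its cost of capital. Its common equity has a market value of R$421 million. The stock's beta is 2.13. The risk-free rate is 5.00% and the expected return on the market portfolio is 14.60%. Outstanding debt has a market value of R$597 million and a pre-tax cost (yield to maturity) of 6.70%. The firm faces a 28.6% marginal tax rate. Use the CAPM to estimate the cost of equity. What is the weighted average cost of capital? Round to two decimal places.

Market risk premium = 14.6% − 5.0% = 9.6%.
Cost of equity via CAPM: Re = 5.0% + 2.13 × 9.6% = 25.4480%.
Total capital V = 421 + 597 = 1018.
Equity: weight = 421/1018 = 0.4136; cost = 25.448%.
Debt: weight = 597/1018 = 0.5864; after-tax cost = 6.7% × (1 − 28.6%) = 4.7838%.
WACC = 0.4136 × 25.4480% + 0.5864 × 4.7838% = 13.3296%.

13.33%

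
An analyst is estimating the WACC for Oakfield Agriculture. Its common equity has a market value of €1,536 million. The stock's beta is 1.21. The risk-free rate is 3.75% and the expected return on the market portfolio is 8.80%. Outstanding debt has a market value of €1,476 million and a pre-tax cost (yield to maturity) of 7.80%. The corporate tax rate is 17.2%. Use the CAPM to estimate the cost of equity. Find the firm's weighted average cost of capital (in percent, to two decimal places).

8.19%

Market risk premium = 8.8% − 3.75% = 5.05%.
Cost of equity via CAPM: Re = 3.75% + 1.21 × 5.05% = 9.8605%.
Total capital V = 1536 + 1476 = 3012.
Equity: weight = 1536/3012 = 0.5100; cost = 9.8605%.
Debt: weight = 1476/3012 = 0.4900; after-tax cost = 7.8% × (1 − 17.2%) = 6.4584%.
WACC = 0.5100 × 9.8605% + 0.4900 × 6.4584% = 8.1933%.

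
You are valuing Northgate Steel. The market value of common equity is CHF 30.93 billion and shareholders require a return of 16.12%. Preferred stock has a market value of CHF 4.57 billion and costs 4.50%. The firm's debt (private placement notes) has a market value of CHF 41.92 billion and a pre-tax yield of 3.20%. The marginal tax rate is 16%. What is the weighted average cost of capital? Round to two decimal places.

Total capital V = 30.93 + 4.57 + 41.92 = 77.42.
Equity: weight = 30.93/77.42 = 0.3995; cost = 16.12%.
Preferred: weight = 4.57/77.42 = 0.0590; cost = 4.5%.
Private placement notes: weight = 41.92/77.42 = 0.5415; after-tax cost = 3.2% × (1 − 16%) = 2.6880%.
WACC = 0.3995 × 16.1200% + 0.0590 × 4.5000% + 0.5415 × 2.6880% = 8.1612%.

8.16%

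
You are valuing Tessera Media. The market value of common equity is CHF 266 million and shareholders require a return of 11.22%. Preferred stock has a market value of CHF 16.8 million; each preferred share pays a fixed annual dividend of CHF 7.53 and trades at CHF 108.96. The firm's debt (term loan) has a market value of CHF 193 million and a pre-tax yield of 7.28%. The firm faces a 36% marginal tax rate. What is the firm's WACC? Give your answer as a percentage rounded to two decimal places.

Cost of preferred: Rp = 7.53 / 108.96 = 6.9108%.
Total capital V = 266 + 16.8 + 193 = 475.8.
Equity: weight = 266/475.8 = 0.5591; cost = 11.22%.
Preferred: weight = 16.8/475.8 = 0.0353; cost = 6.9108%.
Term loan: weight = 193/475.8 = 0.4056; after-tax cost = 7.28% × (1 − 36%) = 4.6592%.
WACC = 0.5591 × 11.2200% + 0.0353 × 6.9108% + 0.4056 × 4.6592% = 8.4066%.

8.41%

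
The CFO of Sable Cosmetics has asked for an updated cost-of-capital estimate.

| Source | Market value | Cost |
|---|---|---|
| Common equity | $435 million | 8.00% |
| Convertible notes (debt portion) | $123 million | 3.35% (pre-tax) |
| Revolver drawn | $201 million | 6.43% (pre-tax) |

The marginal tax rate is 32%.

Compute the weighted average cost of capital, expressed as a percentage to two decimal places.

6.11%

Total capital V = 435 + 123 + 201 = 759.
Equity: weight = 435/759 = 0.5731; cost = 8%.
Convertible notes (debt portion): weight = 123/759 = 0.1621; after-tax cost = 3.35% × (1 − 32%) = 2.2780%.
Revolver drawn: weight = 201/759 = 0.2648; after-tax cost = 6.43% × (1 − 32%) = 4.3724%.
WACC = 0.5731 × 8.0000% + 0.1621 × 2.2780% + 0.2648 × 4.3724% = 6.1121%.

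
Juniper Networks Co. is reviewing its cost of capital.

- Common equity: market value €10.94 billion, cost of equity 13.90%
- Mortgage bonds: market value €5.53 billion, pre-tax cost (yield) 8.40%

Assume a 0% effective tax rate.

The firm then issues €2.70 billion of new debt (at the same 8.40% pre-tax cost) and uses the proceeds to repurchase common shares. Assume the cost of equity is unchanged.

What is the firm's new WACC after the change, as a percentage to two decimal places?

After the change:
Total capital V = 8.24 + 8.23 = 16.47.
Equity: weight = 8.24/16.47 = 0.5003; cost = 13.9%.
Mortgage bonds: weight = 8.23/16.47 = 0.4997; after-tax cost = 8.4% × (1 − 0%) = 8.4000%.
WACC = 0.5003 × 13.9000% + 0.4997 × 8.4000% = 11.1517%.

11.15%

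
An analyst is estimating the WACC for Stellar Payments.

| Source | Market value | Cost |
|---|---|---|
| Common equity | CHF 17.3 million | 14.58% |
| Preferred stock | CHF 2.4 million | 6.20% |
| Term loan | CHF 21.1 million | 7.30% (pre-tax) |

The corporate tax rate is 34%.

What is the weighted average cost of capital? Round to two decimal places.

9.04%

Total capital V = 17.3 + 2.4 + 21.1 = 40.8.
Equity: weight = 17.3/40.8 = 0.4240; cost = 14.58%.
Preferred: weight = 2.4/40.8 = 0.0588; cost = 6.2%.
Term loan: weight = 21.1/40.8 = 0.5172; after-tax cost = 7.3% × (1 − 34%) = 4.8180%.
WACC = 0.4240 × 14.5800% + 0.0588 × 6.2000% + 0.5172 × 4.8180% = 9.0386%.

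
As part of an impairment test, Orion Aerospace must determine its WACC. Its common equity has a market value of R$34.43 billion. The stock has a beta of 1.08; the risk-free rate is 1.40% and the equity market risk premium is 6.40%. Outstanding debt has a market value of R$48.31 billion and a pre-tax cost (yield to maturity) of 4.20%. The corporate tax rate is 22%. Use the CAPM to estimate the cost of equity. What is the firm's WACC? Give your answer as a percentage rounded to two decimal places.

Cost of equity via CAPM: Re = 1.4% + 1.08 × 6.4% = 8.3120%.
Total capital V = 34.43 + 48.31 = 82.74.
Equity: weight = 34.43/82.74 = 0.4161; cost = 8.312%.
Debt: weight = 48.31/82.74 = 0.5839; after-tax cost = 4.2% × (1 − 22%) = 3.2760%.
WACC = 0.4161 × 8.3120% + 0.5839 × 3.2760% = 5.3716%.

5.37%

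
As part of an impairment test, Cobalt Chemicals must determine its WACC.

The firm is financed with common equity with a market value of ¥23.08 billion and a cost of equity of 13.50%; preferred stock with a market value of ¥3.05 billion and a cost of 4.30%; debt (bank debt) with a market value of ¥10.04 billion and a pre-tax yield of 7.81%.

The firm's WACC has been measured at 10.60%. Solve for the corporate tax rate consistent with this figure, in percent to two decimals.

25.13%

Total capital V = 23.08 + 3.05 + 10.04 = 36.17.
Equity weight = 23.08/36.17 = 0.6381.
Preferred weight = 3.05/36.17 = 0.0843.
Bank debt weight = 10.04/36.17 = 0.2776.
Equity contribution = 0.6381 × 13.5% = 8.6143%.
Preferred contribution = 0.0843 × 4.3% = 0.3626%.
Debt contribution must be 10.6% − 8.9769% = 1.6231%.
0.2776 × 7.81% × (1 − T) = 1.6231%  ⇒  (1 − T) = 0.7487.
T = 25.1305%.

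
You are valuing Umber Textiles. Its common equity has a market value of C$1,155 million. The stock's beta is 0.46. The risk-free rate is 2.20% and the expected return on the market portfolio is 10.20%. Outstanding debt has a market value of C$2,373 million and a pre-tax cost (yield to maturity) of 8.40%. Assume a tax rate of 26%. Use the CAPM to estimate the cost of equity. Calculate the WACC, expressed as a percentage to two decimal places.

Market risk premium = 10.2% − 2.2% = 8.0%.
Cost of equity via CAPM: Re = 2.2% + 0.46 × 8.0% = 5.8800%.
Total capital V = 1155 + 2373 = 3528.
Equity: weight = 1155/3528 = 0.3274; cost = 5.88%.
Debt: weight = 2373/3528 = 0.6726; after-tax cost = 8.4% × (1 − 26%) = 6.2160%.
WACC = 0.3274 × 5.8800% + 0.6726 × 6.2160% = 6.1060%.

6.11%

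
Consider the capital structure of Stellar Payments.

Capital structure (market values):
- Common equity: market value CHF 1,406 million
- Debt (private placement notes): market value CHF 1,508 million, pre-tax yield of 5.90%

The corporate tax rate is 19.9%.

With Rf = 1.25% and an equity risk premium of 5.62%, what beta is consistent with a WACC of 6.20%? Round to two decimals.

Total capital V = 1406 + 1508 = 2914.
Equity weight = 1406/2914 = 0.4825.
Private placement notes weight = 1508/2914 = 0.5175.
Debt contribution = 0.5175 × 5.9% × (1 − 19.9%) = 2.4457%.
Required equity contribution = 6.2% − 2.4457% = 3.7543%  ⇒  Re = 7.7810%.
CAPM: 7.7810% = 1.25% + β × 5.62%  ⇒  β = 1.1621.

1.16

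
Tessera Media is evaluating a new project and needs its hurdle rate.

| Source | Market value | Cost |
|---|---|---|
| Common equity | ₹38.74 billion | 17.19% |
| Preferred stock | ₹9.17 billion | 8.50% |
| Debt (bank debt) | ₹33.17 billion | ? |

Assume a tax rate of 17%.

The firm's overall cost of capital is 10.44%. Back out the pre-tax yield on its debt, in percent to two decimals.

Total capital V = 38.74 + 9.17 + 33.17 = 81.08.
Equity weight = 38.74/81.08 = 0.4778.
Preferred weight = 9.17/81.08 = 0.1131.
Bank debt weight = 33.17/81.08 = 0.4091.
Equity contribution = 0.4778 × 17.19% = 8.2134%.
Preferred contribution = 0.1131 × 8.5% = 0.9613%.
Remaining for debt = 10.44% − 9.1747% = 1.2653%.
Rd × (1 − 17%) × 0.4091 = 1.2653%  ⇒  Rd = 3.7263%.

3.73%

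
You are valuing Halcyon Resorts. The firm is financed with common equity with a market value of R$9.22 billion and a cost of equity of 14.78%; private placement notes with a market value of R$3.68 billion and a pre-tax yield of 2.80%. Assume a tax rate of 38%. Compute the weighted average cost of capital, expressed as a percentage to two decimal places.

11.06%

Total capital V = 9.22 + 3.68 = 12.9.
Equity: weight = 9.22/12.9 = 0.7147; cost = 14.78%.
Private placement notes: weight = 3.68/12.9 = 0.2853; after-tax cost = 2.8% × (1 − 38%) = 1.7360%.
WACC = 0.7147 × 14.7800% + 0.2853 × 1.7360% = 11.0589%.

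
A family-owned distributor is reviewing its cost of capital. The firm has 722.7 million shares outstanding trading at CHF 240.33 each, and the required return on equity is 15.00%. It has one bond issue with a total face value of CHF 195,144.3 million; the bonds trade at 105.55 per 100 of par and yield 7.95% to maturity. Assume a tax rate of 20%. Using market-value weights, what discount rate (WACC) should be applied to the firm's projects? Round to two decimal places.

Market value of equity E = 240.33 × 722.7m = 173686.491m. Market value of debt D = 195144.3m × 105.55/100 = 205974.80865m.
Total capital V = 173686.491 + 205974.80865 = 379661.29965.
Equity: weight = 173686.491/379661.29965 = 0.4575; cost = 15%.
Bonds outstanding: weight = 205974.80865/379661.29965 = 0.5425; after-tax cost = 7.95% × (1 − 20%) = 6.3600%.
WACC = 0.4575 × 15.0000% + 0.5425 × 6.3600% = 10.3126%.

10.31%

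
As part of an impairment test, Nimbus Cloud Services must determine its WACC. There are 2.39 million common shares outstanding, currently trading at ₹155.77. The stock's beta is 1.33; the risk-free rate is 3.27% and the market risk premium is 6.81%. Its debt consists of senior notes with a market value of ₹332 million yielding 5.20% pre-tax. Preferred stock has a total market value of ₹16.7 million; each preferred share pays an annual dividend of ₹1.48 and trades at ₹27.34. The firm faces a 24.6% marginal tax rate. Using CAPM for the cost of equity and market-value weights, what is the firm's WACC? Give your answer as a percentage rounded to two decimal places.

8.30%

Cost of equity via CAPM: Re = 3.27% + 1.33 × 6.81% = 12.3273%.
Cost of preferred: Rp = 1.48 / 27.34 = 5.4133%.
Market value of equity E = 155.77 × 2.39m = 372.2903m.
Total capital V = 372.2903 + 16.7 + 332 = 720.9903.
Equity: weight = 372.2903/720.9903 = 0.5164; cost = 12.3273%.
Preferred: weight = 16.7/720.9903 = 0.0232; cost = 5.4133%.
Senior notes: weight = 332/720.9903 = 0.4605; after-tax cost = 5.2% × (1 − 24.6%) = 3.9208%.
WACC = 0.5164 × 12.3273% + 0.0232 × 5.4133% + 0.4605 × 3.9208% = 8.2961%.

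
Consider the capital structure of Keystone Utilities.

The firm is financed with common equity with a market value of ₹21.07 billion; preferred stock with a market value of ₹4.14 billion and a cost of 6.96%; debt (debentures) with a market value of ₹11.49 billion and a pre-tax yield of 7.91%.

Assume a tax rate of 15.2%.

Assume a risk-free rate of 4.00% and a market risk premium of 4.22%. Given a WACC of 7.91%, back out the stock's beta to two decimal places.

Total capital V = 21.07 + 4.14 + 11.49 = 36.7.
Equity weight = 21.07/36.7 = 0.5741.
Preferred weight = 4.14/36.7 = 0.1128.
Debentures weight = 11.49/36.7 = 0.3131.
Debt contribution = 0.3131 × 7.91% × (1 − 15.2%) = 2.1000%.
Preferred contribution = 0.1128 × 6.96% = 0.7851%.
Required equity contribution = 7.91% − 2.8852% = 5.0248%  ⇒  Re = 8.7523%.
CAPM: 8.7523% = 4.0% + β × 4.22%  ⇒  β = 1.1261.

1.13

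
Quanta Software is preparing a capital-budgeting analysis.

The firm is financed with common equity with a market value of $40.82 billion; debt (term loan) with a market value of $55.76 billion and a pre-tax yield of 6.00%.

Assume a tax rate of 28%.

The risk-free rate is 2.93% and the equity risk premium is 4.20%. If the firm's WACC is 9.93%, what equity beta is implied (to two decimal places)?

3.49

Total capital V = 40.82 + 55.76 = 96.58.
Equity weight = 40.82/96.58 = 0.4227.
Term loan weight = 55.76/96.58 = 0.5773.
Debt contribution = 0.5773 × 6% × (1 − 28%) = 2.4941%.
Required equity contribution = 9.93% − 2.4941% = 7.4359%  ⇒  Re = 17.5932%.
CAPM: 17.5932% = 2.93% + β × 4.2%  ⇒  β = 3.4912.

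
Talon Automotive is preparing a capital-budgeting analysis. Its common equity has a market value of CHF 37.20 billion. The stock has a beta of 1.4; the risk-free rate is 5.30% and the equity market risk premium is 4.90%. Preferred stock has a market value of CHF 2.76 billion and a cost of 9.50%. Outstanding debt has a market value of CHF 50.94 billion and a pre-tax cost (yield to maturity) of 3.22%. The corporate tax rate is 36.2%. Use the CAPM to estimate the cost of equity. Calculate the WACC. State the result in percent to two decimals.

Cost of equity via CAPM: Re = 5.3% + 1.4 × 4.9% = 12.1600%.
Total capital V = 37.2 + 2.76 + 50.94 = 90.9.
Equity: weight = 37.2/90.9 = 0.4092; cost = 12.16%.
Preferred: weight = 2.76/90.9 = 0.0304; cost = 9.5%.
Debt: weight = 50.94/90.9 = 0.5604; after-tax cost = 3.22% × (1 − 36.2%) = 2.0544%.
WACC = 0.4092 × 12.1600% + 0.0304 × 9.5000% + 0.5604 × 2.0544% = 6.4161%.

6.42%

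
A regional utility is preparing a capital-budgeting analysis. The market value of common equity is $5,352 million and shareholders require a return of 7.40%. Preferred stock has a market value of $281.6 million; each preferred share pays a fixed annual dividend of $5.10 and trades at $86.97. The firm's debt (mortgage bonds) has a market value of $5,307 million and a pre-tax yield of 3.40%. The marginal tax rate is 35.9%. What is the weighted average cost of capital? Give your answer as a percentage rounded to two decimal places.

Cost of preferred: Rp = 5.1 / 86.97 = 5.8641%.
Total capital V = 5352 + 281.6 + 5307 = 10940.6.
Equity: weight = 5352/10940.6 = 0.4892; cost = 7.4%.
Preferred: weight = 281.6/10940.6 = 0.0257; cost = 5.8641%.
Mortgage bonds: weight = 5307/10940.6 = 0.4851; after-tax cost = 3.4% × (1 − 35.9%) = 2.1794%.
WACC = 0.4892 × 7.4000% + 0.0257 × 5.8641% + 0.4851 × 2.1794% = 4.8281%.

4.83%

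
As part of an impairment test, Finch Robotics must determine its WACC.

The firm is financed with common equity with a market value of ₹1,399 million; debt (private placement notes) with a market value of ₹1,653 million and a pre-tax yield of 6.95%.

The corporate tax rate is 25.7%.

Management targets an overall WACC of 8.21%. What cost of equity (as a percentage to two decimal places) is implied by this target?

Total capital V = 1399 + 1653 = 3052.
Equity weight = 1399/3052 = 0.4584.
Private placement notes weight = 1653/3052 = 0.5416.
Debt contribution = 0.5416 × 6.95% × (1 − 25.7%) = 2.7968%.
Required equity contribution = 8.21% − 2.7968% = 5.4132%.
Re = 5.4132% / 0.4584 = 11.8092%.

11.81%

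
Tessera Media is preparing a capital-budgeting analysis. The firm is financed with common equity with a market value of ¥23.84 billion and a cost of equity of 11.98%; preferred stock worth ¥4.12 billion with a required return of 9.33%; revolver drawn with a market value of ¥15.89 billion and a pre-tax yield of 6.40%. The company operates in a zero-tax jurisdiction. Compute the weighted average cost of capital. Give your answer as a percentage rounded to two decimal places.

Total capital V = 23.84 + 4.12 + 15.89 = 43.85.
Equity: weight = 23.84/43.85 = 0.5437; cost = 11.98%.
Preferred: weight = 4.12/43.85 = 0.0940; cost = 9.33%.
Revolver drawn: weight = 15.89/43.85 = 0.3624; after-tax cost = 6.4% × (1 − 0%) = 6.4000%.
WACC = 0.5437 × 11.9800% + 0.0940 × 9.3300% + 0.3624 × 6.4000% = 9.7090%.

9.71%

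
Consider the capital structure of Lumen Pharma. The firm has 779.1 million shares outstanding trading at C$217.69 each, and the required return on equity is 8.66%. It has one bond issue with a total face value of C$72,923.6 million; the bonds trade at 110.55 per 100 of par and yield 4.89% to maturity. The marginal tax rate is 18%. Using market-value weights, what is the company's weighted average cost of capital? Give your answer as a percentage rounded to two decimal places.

7.16%

Market value of equity E = 217.69 × 779.1m = 169602.279m. Market value of debt D = 72923.6m × 110.55/100 = 80617.0398m.
Total capital V = 169602.279 + 80617.0398 = 250219.3188.
Equity: weight = 169602.279/250219.3188 = 0.6778; cost = 8.66%.
Bonds outstanding: weight = 80617.0398/250219.3188 = 0.3222; after-tax cost = 4.89% × (1 − 18%) = 4.0098%.
WACC = 0.6778 × 8.6600% + 0.3222 × 4.0098% = 7.1618%.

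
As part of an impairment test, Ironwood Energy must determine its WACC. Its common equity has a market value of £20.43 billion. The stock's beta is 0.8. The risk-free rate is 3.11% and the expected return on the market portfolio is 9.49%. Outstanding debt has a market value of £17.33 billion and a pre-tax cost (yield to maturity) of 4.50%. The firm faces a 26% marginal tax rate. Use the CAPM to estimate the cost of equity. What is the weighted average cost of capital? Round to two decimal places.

Market risk premium = 9.49% − 3.11% = 6.38%.
Cost of equity via CAPM: Re = 3.11% + 0.8 × 6.38% = 8.2140%.
Total capital V = 20.43 + 17.33 = 37.76.
Equity: weight = 20.43/37.76 = 0.5410; cost = 8.214%.
Debt: weight = 17.33/37.76 = 0.4590; after-tax cost = 4.5% × (1 − 26%) = 3.3300%.
WACC = 0.5410 × 8.2140% + 0.4590 × 3.3300% = 5.9725%.

5.97%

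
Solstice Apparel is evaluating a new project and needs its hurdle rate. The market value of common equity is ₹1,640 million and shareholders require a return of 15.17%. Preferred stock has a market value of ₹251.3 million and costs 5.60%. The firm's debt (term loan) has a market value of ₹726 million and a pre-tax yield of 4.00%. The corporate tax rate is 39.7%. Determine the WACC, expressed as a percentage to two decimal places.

10.71%

Total capital V = 1640 + 251.3 + 726 = 2617.3.
Equity: weight = 1640/2617.3 = 0.6266; cost = 15.17%.
Preferred: weight = 251.3/2617.3 = 0.0960; cost = 5.6%.
Term loan: weight = 726/2617.3 = 0.2774; after-tax cost = 4% × (1 − 39.7%) = 2.4120%.
WACC = 0.6266 × 15.1700% + 0.0960 × 5.6000% + 0.2774 × 2.4120% = 10.7123%.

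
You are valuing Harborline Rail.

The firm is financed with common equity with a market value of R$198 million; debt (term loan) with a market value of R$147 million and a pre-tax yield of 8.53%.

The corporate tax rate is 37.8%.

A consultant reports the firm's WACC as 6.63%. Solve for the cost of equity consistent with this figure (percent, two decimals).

7.61%

Total capital V = 198 + 147 = 345.
Equity weight = 198/345 = 0.5739.
Term loan weight = 147/345 = 0.4261.
Debt contribution = 0.4261 × 8.53% × (1 − 37.8%) = 2.2607%.
Required equity contribution = 6.63% − 2.2607% = 4.3693%.
Re = 4.3693% / 0.5739 = 7.6132%.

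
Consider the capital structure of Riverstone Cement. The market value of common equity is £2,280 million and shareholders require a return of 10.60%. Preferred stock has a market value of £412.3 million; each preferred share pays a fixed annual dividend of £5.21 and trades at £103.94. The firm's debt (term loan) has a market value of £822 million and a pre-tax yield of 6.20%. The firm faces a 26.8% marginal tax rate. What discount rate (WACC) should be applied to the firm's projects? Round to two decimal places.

Cost of preferred: Rp = 5.21 / 103.94 = 5.0125%.
Total capital V = 2280 + 412.3 + 822 = 3514.3.
Equity: weight = 2280/3514.3 = 0.6488; cost = 10.6%.
Preferred: weight = 412.3/3514.3 = 0.1173; cost = 5.0125%.
Term loan: weight = 822/3514.3 = 0.2339; after-tax cost = 6.2% × (1 − 26.8%) = 4.5384%.
WACC = 0.6488 × 10.6000% + 0.1173 × 5.0125% + 0.2339 × 4.5384% = 8.5267%.

8.53%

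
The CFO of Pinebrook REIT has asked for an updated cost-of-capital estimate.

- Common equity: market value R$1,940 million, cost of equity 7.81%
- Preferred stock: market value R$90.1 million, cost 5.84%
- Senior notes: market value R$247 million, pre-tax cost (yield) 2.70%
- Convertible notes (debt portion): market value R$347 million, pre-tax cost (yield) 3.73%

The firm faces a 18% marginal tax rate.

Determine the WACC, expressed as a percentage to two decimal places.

6.59%

Total capital V = 1940 + 90.1 + 247 + 347 = 2624.1.
Equity: weight = 1940/2624.1 = 0.7393; cost = 7.81%.
Preferred: weight = 90.1/2624.1 = 0.0343; cost = 5.84%.
Senior notes: weight = 247/2624.1 = 0.0941; after-tax cost = 2.7% × (1 − 18%) = 2.2140%.
Convertible notes (debt portion): weight = 347/2624.1 = 0.1322; after-tax cost = 3.73% × (1 − 18%) = 3.0586%.
WACC = 0.7393 × 7.8100% + 0.0343 × 5.8400% + 0.0941 × 2.2140% + 0.1322 × 3.0586% = 6.5873%.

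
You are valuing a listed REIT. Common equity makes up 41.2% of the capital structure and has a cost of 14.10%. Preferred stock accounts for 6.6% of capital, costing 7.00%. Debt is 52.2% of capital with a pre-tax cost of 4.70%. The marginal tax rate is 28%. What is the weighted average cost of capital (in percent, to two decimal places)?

8.04%

After-tax cost of debt = 4.7% × (1 − 28%) = 3.3840%.
WACC = 0.412 × 14.1000% + 0.066 × 7.0000% + 0.522 × 3.3840% = 8.0376%.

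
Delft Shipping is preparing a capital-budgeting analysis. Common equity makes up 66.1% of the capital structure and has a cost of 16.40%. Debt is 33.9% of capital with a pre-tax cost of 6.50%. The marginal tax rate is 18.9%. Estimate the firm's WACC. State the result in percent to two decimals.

After-tax cost of debt = 6.5% × (1 − 18.9%) = 5.2715%.
WACC = 0.661 × 16.4000% + 0.339 × 5.2715% = 12.6274%.

12.63%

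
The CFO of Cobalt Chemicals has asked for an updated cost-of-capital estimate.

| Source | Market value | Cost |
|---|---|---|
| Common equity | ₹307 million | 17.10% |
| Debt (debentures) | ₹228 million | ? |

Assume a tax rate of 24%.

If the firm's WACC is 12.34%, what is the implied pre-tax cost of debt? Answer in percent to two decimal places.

Total capital V = 307 + 228 = 535.
Equity weight = 307/535 = 0.5738.
Debentures weight = 228/535 = 0.4262.
Equity contribution = 0.5738 × 17.1% = 9.8125%.
Remaining for debt = 12.34% − 9.8125% = 2.5275%.
Rd × (1 − 24%) × 0.4262 = 2.5275%  ⇒  Rd = 7.8036%.

7.80%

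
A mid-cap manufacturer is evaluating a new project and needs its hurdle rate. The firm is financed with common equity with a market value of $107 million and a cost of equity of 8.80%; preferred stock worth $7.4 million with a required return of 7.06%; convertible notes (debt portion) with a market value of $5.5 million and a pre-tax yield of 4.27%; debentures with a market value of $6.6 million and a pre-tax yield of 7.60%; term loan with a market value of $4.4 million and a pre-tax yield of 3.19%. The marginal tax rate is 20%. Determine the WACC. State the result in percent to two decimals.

8.13%

Total capital V = 107 + 7.4 + 5.5 + 6.6 + 4.4 = 130.9.
Equity: weight = 107/130.9 = 0.8174; cost = 8.8%.
Preferred: weight = 7.4/130.9 = 0.0565; cost = 7.06%.
Convertible notes (debt portion): weight = 5.5/130.9 = 0.0420; after-tax cost = 4.27% × (1 − 20%) = 3.4160%.
Debentures: weight = 6.6/130.9 = 0.0504; after-tax cost = 7.6% × (1 − 20%) = 6.0800%.
Term loan: weight = 4.4/130.9 = 0.0336; after-tax cost = 3.19% × (1 − 20%) = 2.5520%.
WACC = 0.8174 × 8.8000% + 0.0565 × 7.0600% + 0.0420 × 3.4160% + 0.0504 × 6.0800% + 0.0336 × 2.5520% = 8.1283%.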